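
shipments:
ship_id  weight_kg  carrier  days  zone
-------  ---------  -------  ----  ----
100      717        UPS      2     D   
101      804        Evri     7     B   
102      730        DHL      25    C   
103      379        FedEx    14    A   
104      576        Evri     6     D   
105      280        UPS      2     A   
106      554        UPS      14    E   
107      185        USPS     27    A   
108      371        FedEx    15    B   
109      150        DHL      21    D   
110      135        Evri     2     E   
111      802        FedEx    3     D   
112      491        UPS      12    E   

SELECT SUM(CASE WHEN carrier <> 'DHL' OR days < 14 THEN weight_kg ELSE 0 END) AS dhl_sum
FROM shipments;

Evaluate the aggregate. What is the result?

5294

ship_id=100: ✓ → 717
ship_id=101: ✓ → 804
ship_id=102: ✗
ship_id=103: ✓ → 379
ship_id=104: ✓ → 576
ship_id=105: ✓ → 280
ship_id=106: ✓ → 554
ship_id=107: ✓ → 185
ship_id=108: ✓ → 371
ship_id=109: ✗
ship_id=110: ✓ → 135
ship_id=111: ✓ → 802
ship_id=112: ✓ → 491
dhl_sum = 717 + 804 + 379 + 576 + 280 + 554 + 185 + 371 + 135 + 802 + 491 = 5294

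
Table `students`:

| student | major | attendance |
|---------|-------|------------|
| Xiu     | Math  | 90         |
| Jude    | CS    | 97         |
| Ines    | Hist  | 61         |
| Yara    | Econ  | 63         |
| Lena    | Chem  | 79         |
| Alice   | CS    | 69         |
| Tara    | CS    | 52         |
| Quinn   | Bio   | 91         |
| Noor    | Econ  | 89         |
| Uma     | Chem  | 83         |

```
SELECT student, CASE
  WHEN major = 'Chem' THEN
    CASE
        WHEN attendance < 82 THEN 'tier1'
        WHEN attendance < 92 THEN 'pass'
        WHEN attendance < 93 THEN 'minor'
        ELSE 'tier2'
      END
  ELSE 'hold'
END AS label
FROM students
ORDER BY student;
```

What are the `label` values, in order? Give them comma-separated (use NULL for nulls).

hold, hold, hold, tier1, hold, hold, hold, pass, hold, hold

student=Alice: major='CS' → outer ELSE → hold
student=Ines: major='Hist' → outer ELSE → hold
student=Jude: major='CS' → outer ELSE → hold
student=Lena: major='Chem' → inner[attendance < 82] → tier1
student=Noor: major='Econ' → outer ELSE → hold
student=Quinn: major='Bio' → outer ELSE → hold
student=Tara: major='CS' → outer ELSE → hold
student=Uma: major='Chem' → inner[attendance < 92] → pass
student=Xiu: major='Math' → outer ELSE → hold
student=Yara: major='Econ' → outer ELSE → hold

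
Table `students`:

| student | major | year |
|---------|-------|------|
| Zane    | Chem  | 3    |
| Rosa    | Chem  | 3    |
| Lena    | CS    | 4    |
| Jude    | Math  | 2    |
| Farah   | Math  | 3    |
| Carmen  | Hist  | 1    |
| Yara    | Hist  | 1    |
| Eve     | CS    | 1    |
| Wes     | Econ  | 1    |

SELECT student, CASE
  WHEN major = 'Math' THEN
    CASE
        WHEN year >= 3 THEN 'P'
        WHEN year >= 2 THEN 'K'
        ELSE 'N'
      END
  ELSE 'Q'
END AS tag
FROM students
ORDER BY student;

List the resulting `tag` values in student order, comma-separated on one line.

Q, Q, P, K, Q, Q, Q, Q, Q

student=Carmen: major='Hist' → outer ELSE → Q
student=Eve: major='CS' → outer ELSE → Q
student=Farah: major='Math' → inner[year >= 3] → P
student=Jude: major='Math' → inner[year >= 2] → K
student=Lena: major='CS' → outer ELSE → Q
student=Rosa: major='Chem' → outer ELSE → Q
student=Wes: major='Econ' → outer ELSE → Q
student=Yara: major='Hist' → outer ELSE → Q
student=Zane: major='Chem' → outer ELSE → Q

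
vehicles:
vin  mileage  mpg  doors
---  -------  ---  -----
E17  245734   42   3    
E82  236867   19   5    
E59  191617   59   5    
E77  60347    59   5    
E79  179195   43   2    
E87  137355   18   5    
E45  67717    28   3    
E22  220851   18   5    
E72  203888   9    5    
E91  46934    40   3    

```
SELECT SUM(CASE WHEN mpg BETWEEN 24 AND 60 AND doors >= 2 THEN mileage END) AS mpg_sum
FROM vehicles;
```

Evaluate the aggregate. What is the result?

vin=E17: ✓ → 245734
vin=E82: ✗
vin=E59: ✓ → 191617
vin=E77: ✓ → 60347
vin=E79: ✓ → 179195
vin=E87: ✗
vin=E45: ✓ → 67717
vin=E22: ✗
vin=E72: ✗
vin=E91: ✓ → 46934
mpg_sum = 245734 + 191617 + 60347 + 179195 + 67717 + 46934 = 791544

791544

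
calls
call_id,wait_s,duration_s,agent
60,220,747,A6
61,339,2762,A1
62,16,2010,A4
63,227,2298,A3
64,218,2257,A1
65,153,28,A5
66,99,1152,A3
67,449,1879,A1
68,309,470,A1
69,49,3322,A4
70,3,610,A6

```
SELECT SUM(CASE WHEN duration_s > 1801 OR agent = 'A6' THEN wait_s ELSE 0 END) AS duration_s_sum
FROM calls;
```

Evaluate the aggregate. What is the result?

1521

call_id=60: ✓ → 220
call_id=61: ✓ → 339
call_id=62: ✓ → 16
call_id=63: ✓ → 227
call_id=64: ✓ → 218
call_id=65: ✗
call_id=66: ✗
call_id=67: ✓ → 449
call_id=68: ✗
call_id=69: ✓ → 49
call_id=70: ✓ → 3
duration_s_sum = 220 + 339 + 16 + 227 + 218 + 449 + 49 + 3 = 1521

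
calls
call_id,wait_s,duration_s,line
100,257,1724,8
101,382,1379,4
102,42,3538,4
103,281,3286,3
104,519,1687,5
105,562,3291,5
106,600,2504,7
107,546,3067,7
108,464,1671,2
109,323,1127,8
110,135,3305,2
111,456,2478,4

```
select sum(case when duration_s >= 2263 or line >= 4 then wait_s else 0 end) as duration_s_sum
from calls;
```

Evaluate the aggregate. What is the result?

call_id=100: ✓ → 257
call_id=101: ✓ → 382
call_id=102: ✓ → 42
call_id=103: ✓ → 281
call_id=104: ✓ → 519
call_id=105: ✓ → 562
call_id=106: ✓ → 600
call_id=107: ✓ → 546
call_id=108: ✗
call_id=109: ✓ → 323
call_id=110: ✓ → 135
call_id=111: ✓ → 456
duration_s_sum = 257 + 382 + 42 + 281 + 519 + 562 + 600 + 546 + 323 + 135 + 456 = 4103

4103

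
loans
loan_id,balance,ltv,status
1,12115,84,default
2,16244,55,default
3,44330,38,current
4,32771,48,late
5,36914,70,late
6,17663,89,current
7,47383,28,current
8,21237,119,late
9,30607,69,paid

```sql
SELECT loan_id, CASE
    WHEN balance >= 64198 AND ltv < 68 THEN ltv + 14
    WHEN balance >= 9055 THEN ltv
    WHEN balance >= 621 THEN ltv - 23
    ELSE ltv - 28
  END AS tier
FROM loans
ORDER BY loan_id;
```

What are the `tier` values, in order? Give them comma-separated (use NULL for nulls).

loan_id=1: balance >= 9055 → 84
loan_id=2: balance >= 9055 → 55
loan_id=3: balance >= 9055 → 38
loan_id=4: balance >= 9055 → 48
loan_id=5: balance >= 9055 → 70
loan_id=6: balance >= 9055 → 89
loan_id=7: balance >= 9055 → 28
loan_id=8: balance >= 9055 → 119
loan_id=9: balance >= 9055 → 69

84, 55, 38, 48, 70, 89, 28, 119, 69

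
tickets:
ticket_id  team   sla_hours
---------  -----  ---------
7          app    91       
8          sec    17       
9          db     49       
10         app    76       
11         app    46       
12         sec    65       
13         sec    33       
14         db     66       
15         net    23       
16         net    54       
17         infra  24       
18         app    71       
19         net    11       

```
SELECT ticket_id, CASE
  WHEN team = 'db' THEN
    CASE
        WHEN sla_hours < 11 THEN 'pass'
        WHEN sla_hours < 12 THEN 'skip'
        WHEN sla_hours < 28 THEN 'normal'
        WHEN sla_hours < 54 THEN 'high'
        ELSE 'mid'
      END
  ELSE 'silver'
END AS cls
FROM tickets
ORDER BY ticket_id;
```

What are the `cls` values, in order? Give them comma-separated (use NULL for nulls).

silver, silver, high, silver, silver, silver, silver, mid, silver, silver, silver, silver, silver

ticket_id=7: team='app' → outer ELSE → silver
ticket_id=8: team='sec' → outer ELSE → silver
ticket_id=9: team='db' → inner[sla_hours < 54] → high
ticket_id=10: team='app' → outer ELSE → silver
ticket_id=11: team='app' → outer ELSE → silver
ticket_id=12: team='sec' → outer ELSE → silver
ticket_id=13: team='sec' → outer ELSE → silver
ticket_id=14: team='db' → inner[ELSE] → mid
ticket_id=15: team='net' → outer ELSE → silver
ticket_id=16: team='net' → outer ELSE → silver
ticket_id=17: team='infra' → outer ELSE → silver
ticket_id=18: team='app' → outer ELSE → silver
ticket_id=19: team='net' → outer ELSE → silver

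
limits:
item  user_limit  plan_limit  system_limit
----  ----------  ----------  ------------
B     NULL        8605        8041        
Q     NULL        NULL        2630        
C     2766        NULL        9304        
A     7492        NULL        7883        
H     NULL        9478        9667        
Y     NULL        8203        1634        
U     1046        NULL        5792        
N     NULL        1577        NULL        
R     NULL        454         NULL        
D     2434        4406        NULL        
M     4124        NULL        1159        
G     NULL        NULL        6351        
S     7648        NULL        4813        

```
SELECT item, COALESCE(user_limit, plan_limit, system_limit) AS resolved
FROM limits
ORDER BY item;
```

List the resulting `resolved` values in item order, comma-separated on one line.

7492, 8605, 2766, 2434, 6351, 9478, 4124, 1577, 2630, 454, 7648, 1046, 8203

item=A: user_limit=7492 → 7492
item=B: user_limit=NULL, plan_limit=8605 → 8605
item=C: user_limit=2766 → 2766
item=D: user_limit=2434 → 2434
item=G: user_limit=NULL, plan_limit=NULL, system_limit=6351 → 6351
item=H: user_limit=NULL, plan_limit=9478 → 9478
item=M: user_limit=4124 → 4124
item=N: user_limit=NULL, plan_limit=1577 → 1577
item=Q: user_limit=NULL, plan_limit=NULL, system_limit=2630 → 2630
item=R: user_limit=NULL, plan_limit=454 → 454
item=S: user_limit=7648 → 7648
item=U: user_limit=1046 → 1046
item=Y: user_limit=NULL, plan_limit=8203 → 8203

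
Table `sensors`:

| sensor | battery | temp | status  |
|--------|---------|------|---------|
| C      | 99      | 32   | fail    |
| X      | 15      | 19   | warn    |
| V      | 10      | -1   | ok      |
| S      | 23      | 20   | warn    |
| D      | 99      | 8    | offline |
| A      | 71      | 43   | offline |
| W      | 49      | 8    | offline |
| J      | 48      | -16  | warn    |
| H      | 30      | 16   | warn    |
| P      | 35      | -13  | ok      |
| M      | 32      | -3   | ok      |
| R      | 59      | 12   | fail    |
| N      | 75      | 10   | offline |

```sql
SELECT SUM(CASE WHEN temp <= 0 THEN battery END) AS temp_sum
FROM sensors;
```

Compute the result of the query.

125

sensor=C: ✗
sensor=X: ✗
sensor=V: ✓ → 10
sensor=S: ✗
sensor=D: ✗
sensor=A: ✗
sensor=W: ✗
sensor=J: ✓ → 48
sensor=H: ✗
sensor=P: ✓ → 35
sensor=M: ✓ → 32
sensor=R: ✗
sensor=N: ✗
temp_sum = 10 + 48 + 35 + 32 = 125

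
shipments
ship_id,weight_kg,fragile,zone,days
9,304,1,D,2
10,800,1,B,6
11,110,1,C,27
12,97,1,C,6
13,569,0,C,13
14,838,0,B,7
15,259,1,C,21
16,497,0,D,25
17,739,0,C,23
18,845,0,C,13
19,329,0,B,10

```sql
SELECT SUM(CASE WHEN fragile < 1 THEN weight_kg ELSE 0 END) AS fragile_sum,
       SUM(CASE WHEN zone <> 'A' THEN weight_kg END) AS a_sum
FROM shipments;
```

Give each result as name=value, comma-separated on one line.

fragile_sum=3817, a_sum=5387

[fragile_sum: fragile < 1]
ship_id=9: ✗
ship_id=10: ✗
ship_id=11: ✗
ship_id=12: ✗
ship_id=13: ✓ → 569
ship_id=14: ✓ → 838
ship_id=15: ✗
ship_id=16: ✓ → 497
ship_id=17: ✓ → 739
ship_id=18: ✓ → 845
ship_id=19: ✓ → 329
fragile_sum = 569 + 838 + 497 + 739 + 845 + 329 = 3817
—
[a_sum: zone <> 'A']
ship_id=9: ✓ → 304
ship_id=10: ✓ → 800
ship_id=11: ✓ → 110
ship_id=12: ✓ → 97
ship_id=13: ✓ → 569
ship_id=14: ✓ → 838
ship_id=15: ✓ → 259
ship_id=16: ✓ → 497
ship_id=17: ✓ → 739
ship_id=18: ✓ → 845
ship_id=19: ✓ → 329
a_sum = 304 + 800 + 110 + 97 + 569 + 838 + 259 + 497 + 739 + 845 + 329 = 5387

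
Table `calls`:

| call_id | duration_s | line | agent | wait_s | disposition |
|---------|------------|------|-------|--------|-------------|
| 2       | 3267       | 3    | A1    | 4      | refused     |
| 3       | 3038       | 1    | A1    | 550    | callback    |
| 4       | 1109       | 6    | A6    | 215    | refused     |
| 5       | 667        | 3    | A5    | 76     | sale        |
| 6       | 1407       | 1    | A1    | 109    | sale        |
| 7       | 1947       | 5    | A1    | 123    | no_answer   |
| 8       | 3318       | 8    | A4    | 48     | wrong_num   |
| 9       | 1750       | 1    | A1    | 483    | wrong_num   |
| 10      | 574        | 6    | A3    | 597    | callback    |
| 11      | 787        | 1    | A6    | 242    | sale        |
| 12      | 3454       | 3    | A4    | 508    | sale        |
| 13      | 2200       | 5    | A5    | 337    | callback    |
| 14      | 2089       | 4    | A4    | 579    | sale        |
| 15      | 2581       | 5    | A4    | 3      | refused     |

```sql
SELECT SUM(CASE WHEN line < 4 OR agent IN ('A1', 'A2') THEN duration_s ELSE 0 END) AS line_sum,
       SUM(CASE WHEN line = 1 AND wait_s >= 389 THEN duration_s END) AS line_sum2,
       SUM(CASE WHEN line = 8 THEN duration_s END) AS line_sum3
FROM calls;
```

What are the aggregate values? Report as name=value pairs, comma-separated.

[line_sum: line < 4 OR agent IN ('A1', 'A2')]
call_id=2: ✓ → 3267
call_id=3: ✓ → 3038
call_id=4: ✗
call_id=5: ✓ → 667
call_id=6: ✓ → 1407
call_id=7: ✓ → 1947
call_id=8: ✗
call_id=9: ✓ → 1750
call_id=10: ✗
call_id=11: ✓ → 787
call_id=12: ✓ → 3454
call_id=13: ✗
call_id=14: ✗
call_id=15: ✗
line_sum = 3267 + 3038 + 667 + 1407 + 1947 + 1750 + 787 + 3454 = 16317
—
[line_sum2: line = 1 AND wait_s >= 389]
call_id=2: ✗
call_id=3: ✓ → 3038
call_id=4: ✗
call_id=5: ✗
call_id=6: ✗
call_id=7: ✗
call_id=8: ✗
call_id=9: ✓ → 1750
call_id=10: ✗
call_id=11: ✗
call_id=12: ✗
call_id=13: ✗
call_id=14: ✗
call_id=15: ✗
line_sum2 = 3038 + 1750 = 4788
—
[line_sum3: line = 8]
call_id=2: ✗
call_id=3: ✗
call_id=4: ✗
call_id=5: ✗
call_id=6: ✗
call_id=7: ✗
call_id=8: ✓ → 3318
call_id=9: ✗
call_id=10: ✗
call_id=11: ✗
call_id=12: ✗
call_id=13: ✗
call_id=14: ✗
call_id=15: ✗
line_sum3 = 3318

line_sum=16317, line_sum2=4788, line_sum3=3318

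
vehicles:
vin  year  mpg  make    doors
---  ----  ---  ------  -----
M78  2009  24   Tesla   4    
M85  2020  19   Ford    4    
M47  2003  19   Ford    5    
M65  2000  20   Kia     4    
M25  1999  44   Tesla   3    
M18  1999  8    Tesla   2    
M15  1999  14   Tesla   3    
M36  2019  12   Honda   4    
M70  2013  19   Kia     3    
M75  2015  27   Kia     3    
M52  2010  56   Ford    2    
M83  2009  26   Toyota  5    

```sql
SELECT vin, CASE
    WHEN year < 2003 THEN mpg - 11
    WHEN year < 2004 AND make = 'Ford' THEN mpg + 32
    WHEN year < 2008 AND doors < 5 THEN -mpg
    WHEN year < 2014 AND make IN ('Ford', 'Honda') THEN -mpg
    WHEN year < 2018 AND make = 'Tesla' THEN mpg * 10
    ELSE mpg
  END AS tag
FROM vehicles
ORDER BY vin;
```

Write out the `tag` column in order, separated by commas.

vin=M15: year < 2003 → 3
vin=M18: year < 2003 → -3
vin=M25: year < 2003 → 33
vin=M36: ELSE → 12
vin=M47: year < 2004 AND make = 'Ford' → 51
vin=M52: year < 2014 AND make IN ('Ford', 'Honda') → -56
vin=M65: year < 2003 → 9
vin=M70: ELSE → 19
vin=M75: ELSE → 27
vin=M78: year < 2018 AND make = 'Tesla' → 240
vin=M83: ELSE → 26
vin=M85: ELSE → 19

3, -3, 33, 12, 51, -56, 9, 19, 27, 240, 26, 19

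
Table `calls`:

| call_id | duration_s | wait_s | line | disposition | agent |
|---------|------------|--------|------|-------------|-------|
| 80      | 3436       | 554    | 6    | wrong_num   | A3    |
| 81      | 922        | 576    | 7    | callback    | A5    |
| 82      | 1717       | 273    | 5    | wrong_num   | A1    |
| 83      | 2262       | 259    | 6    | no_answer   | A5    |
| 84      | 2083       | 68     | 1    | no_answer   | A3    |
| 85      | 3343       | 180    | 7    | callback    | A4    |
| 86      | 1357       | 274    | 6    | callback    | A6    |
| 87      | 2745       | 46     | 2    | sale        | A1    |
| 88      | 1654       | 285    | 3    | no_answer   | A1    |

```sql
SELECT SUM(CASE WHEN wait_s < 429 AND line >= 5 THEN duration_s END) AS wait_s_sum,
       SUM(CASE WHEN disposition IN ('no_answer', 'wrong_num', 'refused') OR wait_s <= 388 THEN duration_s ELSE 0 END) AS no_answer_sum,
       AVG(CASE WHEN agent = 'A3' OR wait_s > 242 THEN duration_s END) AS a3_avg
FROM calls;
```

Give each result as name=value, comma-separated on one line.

[wait_s_sum: wait_s < 429 AND line >= 5]
call_id=80: ✗
call_id=81: ✗
call_id=82: ✓ → 1717
call_id=83: ✓ → 2262
call_id=84: ✗
call_id=85: ✓ → 3343
call_id=86: ✓ → 1357
call_id=87: ✗
call_id=88: ✗
wait_s_sum = 1717 + 2262 + 3343 + 1357 = 8679
—
[no_answer_sum: disposition IN ('no_answer', 'wrong_num', 'refused') OR wait_s <= 388]
call_id=80: ✓ → 3436
call_id=81: ✗
call_id=82: ✓ → 1717
call_id=83: ✓ → 2262
call_id=84: ✓ → 2083
call_id=85: ✓ → 3343
call_id=86: ✓ → 1357
call_id=87: ✓ → 2745
call_id=88: ✓ → 1654
no_answer_sum = 3436 + 1717 + 2262 + 2083 + 3343 + 1357 + 2745 + 1654 = 18597
—
[a3_avg: agent = 'A3' OR wait_s > 242]
call_id=80: ✓ → 3436
call_id=81: ✓ → 922
call_id=82: ✓ → 1717
call_id=83: ✓ → 2262
call_id=84: ✓ → 2083
call_id=85: ✗
call_id=86: ✓ → 1357
call_id=87: ✗
call_id=88: ✓ → 1654
a3_avg = (3436 + 922 + 1717 + 2262 + 2083 + 1357 + 1654) / 7 = 1918.7142857143

wait_s_sum=8679, no_answer_sum=18597, a3_avg=1918.7142857143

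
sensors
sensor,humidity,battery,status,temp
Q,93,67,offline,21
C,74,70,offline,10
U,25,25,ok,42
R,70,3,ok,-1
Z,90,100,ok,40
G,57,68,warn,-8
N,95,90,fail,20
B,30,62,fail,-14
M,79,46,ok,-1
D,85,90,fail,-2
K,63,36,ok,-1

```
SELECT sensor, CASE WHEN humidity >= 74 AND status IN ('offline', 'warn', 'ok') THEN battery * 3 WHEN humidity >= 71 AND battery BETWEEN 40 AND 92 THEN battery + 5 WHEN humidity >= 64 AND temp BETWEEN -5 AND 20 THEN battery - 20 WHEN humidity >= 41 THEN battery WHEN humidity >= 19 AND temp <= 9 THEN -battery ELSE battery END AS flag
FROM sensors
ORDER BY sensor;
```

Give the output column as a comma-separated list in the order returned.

-62, 210, 95, 68, 36, 138, 95, 201, -17, 25, 300

sensor=B: humidity >= 19 AND temp <= 9 → -62
sensor=C: humidity >= 74 AND status IN ('offline', 'warn', 'ok') → 210
sensor=D: humidity >= 71 AND battery BETWEEN 40 AND 92 → 95
sensor=G: humidity >= 41 → 68
sensor=K: humidity >= 41 → 36
sensor=M: humidity >= 74 AND status IN ('offline', 'warn', 'ok') → 138
sensor=N: humidity >= 71 AND battery BETWEEN 40 AND 92 → 95
sensor=Q: humidity >= 74 AND status IN ('offline', 'warn', 'ok') → 201
sensor=R: humidity >= 64 AND temp BETWEEN -5 AND 20 → -17
sensor=U: ELSE → 25
sensor=Z: humidity >= 74 AND status IN ('offline', 'warn', 'ok') → 300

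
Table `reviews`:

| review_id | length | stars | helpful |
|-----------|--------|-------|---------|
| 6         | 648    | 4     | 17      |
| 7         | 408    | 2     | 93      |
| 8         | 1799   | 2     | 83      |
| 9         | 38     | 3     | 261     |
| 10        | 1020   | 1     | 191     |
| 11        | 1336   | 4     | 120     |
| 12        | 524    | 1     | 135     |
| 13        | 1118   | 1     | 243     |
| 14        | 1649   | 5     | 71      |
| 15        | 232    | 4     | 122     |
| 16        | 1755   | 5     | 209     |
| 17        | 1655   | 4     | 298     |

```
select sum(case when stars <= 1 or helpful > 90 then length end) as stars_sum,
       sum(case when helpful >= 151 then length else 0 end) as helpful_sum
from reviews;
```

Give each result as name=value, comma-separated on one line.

stars_sum=8086, helpful_sum=5586

[stars_sum: stars <= 1 or helpful > 90]
review_id=6: ✗
review_id=7: ✓ → 408
review_id=8: ✗
review_id=9: ✓ → 38
review_id=10: ✓ → 1020
review_id=11: ✓ → 1336
review_id=12: ✓ → 524
review_id=13: ✓ → 1118
review_id=14: ✗
review_id=15: ✓ → 232
review_id=16: ✓ → 1755
review_id=17: ✓ → 1655
stars_sum = 408 + 38 + 1020 + 1336 + 524 + 1118 + 232 + 1755 + 1655 = 8086
—
[helpful_sum: helpful >= 151]
review_id=6: ✗
review_id=7: ✗
review_id=8: ✗
review_id=9: ✓ → 38
review_id=10: ✓ → 1020
review_id=11: ✗
review_id=12: ✗
review_id=13: ✓ → 1118
review_id=14: ✗
review_id=15: ✗
review_id=16: ✓ → 1755
review_id=17: ✓ → 1655
helpful_sum = 38 + 1020 + 1118 + 1755 + 1655 = 5586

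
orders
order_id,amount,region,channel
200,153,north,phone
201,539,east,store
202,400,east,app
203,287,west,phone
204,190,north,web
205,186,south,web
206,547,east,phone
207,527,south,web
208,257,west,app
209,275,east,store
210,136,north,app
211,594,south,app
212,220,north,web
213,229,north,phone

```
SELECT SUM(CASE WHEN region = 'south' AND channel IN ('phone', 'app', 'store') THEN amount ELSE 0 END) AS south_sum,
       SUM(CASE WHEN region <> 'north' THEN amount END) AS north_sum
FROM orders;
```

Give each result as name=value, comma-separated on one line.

south_sum=594, north_sum=3612

[south_sum: region = 'south' AND channel IN ('phone', 'app', 'store')]
order_id=200: ✗
order_id=201: ✗
order_id=202: ✗
order_id=203: ✗
order_id=204: ✗
order_id=205: ✗
order_id=206: ✗
order_id=207: ✗
order_id=208: ✗
order_id=209: ✗
order_id=210: ✗
order_id=211: ✓ → 594
order_id=212: ✗
order_id=213: ✗
south_sum = 594
—
[north_sum: region <> 'north']
order_id=200: ✗
order_id=201: ✓ → 539
order_id=202: ✓ → 400
order_id=203: ✓ → 287
order_id=204: ✗
order_id=205: ✓ → 186
order_id=206: ✓ → 547
order_id=207: ✓ → 527
order_id=208: ✓ → 257
order_id=209: ✓ → 275
order_id=210: ✗
order_id=211: ✓ → 594
order_id=212: ✗
order_id=213: ✗
north_sum = 539 + 400 + 287 + 186 + 547 + 527 + 257 + 275 + 594 = 3612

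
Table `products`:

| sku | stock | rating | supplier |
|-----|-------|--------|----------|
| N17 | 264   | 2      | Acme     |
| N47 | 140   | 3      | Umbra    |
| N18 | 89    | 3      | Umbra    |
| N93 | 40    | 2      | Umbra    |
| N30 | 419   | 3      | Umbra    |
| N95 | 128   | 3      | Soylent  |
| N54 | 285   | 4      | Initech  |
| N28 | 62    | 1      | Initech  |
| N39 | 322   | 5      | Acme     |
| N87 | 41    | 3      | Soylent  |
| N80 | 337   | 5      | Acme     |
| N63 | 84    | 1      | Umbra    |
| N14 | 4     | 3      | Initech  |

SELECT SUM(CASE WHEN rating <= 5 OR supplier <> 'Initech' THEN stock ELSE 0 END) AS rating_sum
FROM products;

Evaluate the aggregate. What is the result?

2215

sku=N17: ✓ → 264
sku=N47: ✓ → 140
sku=N18: ✓ → 89
sku=N93: ✓ → 40
sku=N30: ✓ → 419
sku=N95: ✓ → 128
sku=N54: ✓ → 285
sku=N28: ✓ → 62
sku=N39: ✓ → 322
sku=N87: ✓ → 41
sku=N80: ✓ → 337
sku=N63: ✓ → 84
sku=N14: ✓ → 4
rating_sum = 264 + 140 + 89 + 40 + 419 + 128 + 285 + 62 + 322 + 41 + 337 + 84 + 4 = 2215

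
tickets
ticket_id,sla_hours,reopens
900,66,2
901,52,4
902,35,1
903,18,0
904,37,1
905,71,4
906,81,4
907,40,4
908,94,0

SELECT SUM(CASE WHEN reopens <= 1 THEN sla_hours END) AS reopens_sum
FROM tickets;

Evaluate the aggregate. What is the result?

ticket_id=900: ✗
ticket_id=901: ✗
ticket_id=902: ✓ → 35
ticket_id=903: ✓ → 18
ticket_id=904: ✓ → 37
ticket_id=905: ✗
ticket_id=906: ✗
ticket_id=907: ✗
ticket_id=908: ✓ → 94
reopens_sum = 35 + 18 + 37 + 94 = 184

184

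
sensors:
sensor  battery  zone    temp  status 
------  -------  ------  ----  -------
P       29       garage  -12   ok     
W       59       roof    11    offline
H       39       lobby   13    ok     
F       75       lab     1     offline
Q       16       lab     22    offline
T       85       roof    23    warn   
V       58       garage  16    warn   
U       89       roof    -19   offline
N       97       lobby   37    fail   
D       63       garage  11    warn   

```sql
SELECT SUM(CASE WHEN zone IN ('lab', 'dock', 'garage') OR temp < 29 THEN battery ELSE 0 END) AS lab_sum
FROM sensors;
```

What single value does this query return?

sensor=P: ✓ → 29
sensor=W: ✓ → 59
sensor=H: ✓ → 39
sensor=F: ✓ → 75
sensor=Q: ✓ → 16
sensor=T: ✓ → 85
sensor=V: ✓ → 58
sensor=U: ✓ → 89
sensor=N: ✗
sensor=D: ✓ → 63
lab_sum = 29 + 59 + 39 + 75 + 16 + 85 + 58 + 89 + 63 = 513

513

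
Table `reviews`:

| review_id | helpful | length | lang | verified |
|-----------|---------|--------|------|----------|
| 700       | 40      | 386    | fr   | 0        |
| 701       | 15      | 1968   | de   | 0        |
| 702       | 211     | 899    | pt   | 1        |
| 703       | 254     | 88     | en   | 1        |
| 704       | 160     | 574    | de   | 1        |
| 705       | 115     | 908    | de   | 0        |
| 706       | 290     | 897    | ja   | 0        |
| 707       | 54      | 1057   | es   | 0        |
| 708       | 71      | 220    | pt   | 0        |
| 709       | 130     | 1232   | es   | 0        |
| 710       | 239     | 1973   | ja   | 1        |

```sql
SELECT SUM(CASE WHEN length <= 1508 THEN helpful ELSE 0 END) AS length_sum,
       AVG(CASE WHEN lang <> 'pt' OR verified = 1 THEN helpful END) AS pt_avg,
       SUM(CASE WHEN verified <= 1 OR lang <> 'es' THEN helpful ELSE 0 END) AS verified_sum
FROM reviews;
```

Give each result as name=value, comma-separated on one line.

length_sum=1325, pt_avg=150.8, verified_sum=1579

[length_sum: length <= 1508]
review_id=700: ✓ → 40
review_id=701: ✗
review_id=702: ✓ → 211
review_id=703: ✓ → 254
review_id=704: ✓ → 160
review_id=705: ✓ → 115
review_id=706: ✓ → 290
review_id=707: ✓ → 54
review_id=708: ✓ → 71
review_id=709: ✓ → 130
review_id=710: ✗
length_sum = 40 + 211 + 254 + 160 + 115 + 290 + 54 + 71 + 130 = 1325
—
[pt_avg: lang <> 'pt' OR verified = 1]
review_id=700: ✓ → 40
review_id=701: ✓ → 15
review_id=702: ✓ → 211
review_id=703: ✓ → 254
review_id=704: ✓ → 160
review_id=705: ✓ → 115
review_id=706: ✓ → 290
review_id=707: ✓ → 54
review_id=708: ✗
review_id=709: ✓ → 130
review_id=710: ✓ → 239
pt_avg = (40 + 15 + 211 + 254 + 160 + 115 + 290 + 54 + 130 + 239) / 10 = 150.8
—
[verified_sum: verified <= 1 OR lang <> 'es']
review_id=700: ✓ → 40
review_id=701: ✓ → 15
review_id=702: ✓ → 211
review_id=703: ✓ → 254
review_id=704: ✓ → 160
review_id=705: ✓ → 115
review_id=706: ✓ → 290
review_id=707: ✓ → 54
review_id=708: ✓ → 71
review_id=709: ✓ → 130
review_id=710: ✓ → 239
verified_sum = 40 + 15 + 211 + 254 + 160 + 115 + 290 + 54 + 71 + 130 + 239 = 1579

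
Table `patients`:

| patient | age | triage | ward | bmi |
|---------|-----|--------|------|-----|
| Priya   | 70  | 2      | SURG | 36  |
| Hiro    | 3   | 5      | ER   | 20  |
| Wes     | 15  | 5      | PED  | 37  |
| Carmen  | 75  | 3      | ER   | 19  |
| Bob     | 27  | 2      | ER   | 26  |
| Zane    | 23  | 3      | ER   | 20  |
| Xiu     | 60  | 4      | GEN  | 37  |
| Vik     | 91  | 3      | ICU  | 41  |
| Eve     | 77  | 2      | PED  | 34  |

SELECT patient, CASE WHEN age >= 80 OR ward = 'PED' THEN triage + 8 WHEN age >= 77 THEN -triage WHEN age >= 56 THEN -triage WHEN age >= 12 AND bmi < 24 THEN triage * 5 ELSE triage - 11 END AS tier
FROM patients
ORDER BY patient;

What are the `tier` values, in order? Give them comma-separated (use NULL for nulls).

patient=Bob: ELSE → -9
patient=Carmen: age >= 56 → -3
patient=Eve: age >= 80 OR ward = 'PED' → 10
patient=Hiro: ELSE → -6
patient=Priya: age >= 56 → -2
patient=Vik: age >= 80 OR ward = 'PED' → 11
patient=Wes: age >= 80 OR ward = 'PED' → 13
patient=Xiu: age >= 56 → -4
patient=Zane: age >= 12 AND bmi < 24 → 15

-9, -3, 10, -6, -2, 11, 13, -4, 15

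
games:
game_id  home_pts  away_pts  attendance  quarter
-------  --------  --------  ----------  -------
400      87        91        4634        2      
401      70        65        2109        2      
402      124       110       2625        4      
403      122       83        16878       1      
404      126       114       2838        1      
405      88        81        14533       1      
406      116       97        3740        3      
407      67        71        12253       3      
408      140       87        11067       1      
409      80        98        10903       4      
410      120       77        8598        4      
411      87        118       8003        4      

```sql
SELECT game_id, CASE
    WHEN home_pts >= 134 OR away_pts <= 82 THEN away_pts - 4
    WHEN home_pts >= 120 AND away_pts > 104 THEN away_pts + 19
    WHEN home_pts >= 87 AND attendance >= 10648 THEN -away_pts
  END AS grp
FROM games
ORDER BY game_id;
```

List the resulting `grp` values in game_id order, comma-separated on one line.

NULL, 61, 129, -83, 133, 77, NULL, 67, 83, NULL, 73, NULL

game_id=400: (no match → NULL) → NULL
game_id=401: home_pts >= 134 OR away_pts <= 82 → 61
game_id=402: home_pts >= 120 AND away_pts > 104 → 129
game_id=403: home_pts >= 87 AND attendance >= 10648 → -83
game_id=404: home_pts >= 120 AND away_pts > 104 → 133
game_id=405: home_pts >= 134 OR away_pts <= 82 → 77
game_id=406: (no match → NULL) → NULL
game_id=407: home_pts >= 134 OR away_pts <= 82 → 67
game_id=408: home_pts >= 134 OR away_pts <= 82 → 83
game_id=409: (no match → NULL) → NULL
game_id=410: home_pts >= 134 OR away_pts <= 82 → 73
game_id=411: (no match → NULL) → NULL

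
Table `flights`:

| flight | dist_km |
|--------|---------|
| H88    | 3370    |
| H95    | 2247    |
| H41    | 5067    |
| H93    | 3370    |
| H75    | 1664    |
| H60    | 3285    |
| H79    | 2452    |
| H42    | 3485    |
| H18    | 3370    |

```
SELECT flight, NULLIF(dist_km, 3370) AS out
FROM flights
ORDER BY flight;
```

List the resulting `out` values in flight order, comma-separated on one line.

NULL, 5067, 3485, 3285, 1664, 2452, NULL, NULL, 2247

flight=H18: dist_km=3370 vs 3370: equal → NULL
flight=H41: dist_km=5067 vs 3370: differ → 5067
flight=H42: dist_km=3485 vs 3370: differ → 3485
flight=H60: dist_km=3285 vs 3370: differ → 3285
flight=H75: dist_km=1664 vs 3370: differ → 1664
flight=H79: dist_km=2452 vs 3370: differ → 2452
flight=H88: dist_km=3370 vs 3370: equal → NULL
flight=H93: dist_km=3370 vs 3370: equal → NULL
flight=H95: dist_km=2247 vs 3370: differ → 2247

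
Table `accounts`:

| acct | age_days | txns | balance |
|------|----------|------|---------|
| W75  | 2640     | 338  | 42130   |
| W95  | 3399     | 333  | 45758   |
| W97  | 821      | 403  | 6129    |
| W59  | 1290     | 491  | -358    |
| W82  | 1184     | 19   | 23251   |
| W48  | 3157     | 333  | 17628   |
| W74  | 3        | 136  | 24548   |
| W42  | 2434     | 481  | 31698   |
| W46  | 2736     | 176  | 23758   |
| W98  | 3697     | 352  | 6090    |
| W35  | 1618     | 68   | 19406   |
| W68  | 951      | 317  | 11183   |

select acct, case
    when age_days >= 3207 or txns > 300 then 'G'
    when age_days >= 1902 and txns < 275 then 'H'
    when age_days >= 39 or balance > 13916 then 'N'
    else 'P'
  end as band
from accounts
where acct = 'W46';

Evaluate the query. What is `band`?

H

acct = W46: age_days=2736, txns=176, balance=23758.
age_days >= 3207 or txns > 300 → false
age_days >= 1902 and txns < 275 → true → H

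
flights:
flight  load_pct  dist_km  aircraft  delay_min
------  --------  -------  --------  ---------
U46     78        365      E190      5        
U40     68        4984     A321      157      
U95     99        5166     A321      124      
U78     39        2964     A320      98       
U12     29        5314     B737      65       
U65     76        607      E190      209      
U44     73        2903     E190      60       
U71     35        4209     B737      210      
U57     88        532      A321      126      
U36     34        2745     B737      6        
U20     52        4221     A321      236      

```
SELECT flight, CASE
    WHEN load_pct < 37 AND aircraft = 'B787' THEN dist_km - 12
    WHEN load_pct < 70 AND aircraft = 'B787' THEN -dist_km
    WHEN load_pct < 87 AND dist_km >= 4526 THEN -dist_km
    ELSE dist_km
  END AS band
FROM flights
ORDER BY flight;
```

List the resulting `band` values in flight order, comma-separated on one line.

-5314, 4221, 2745, -4984, 2903, 365, 532, 607, 4209, 2964, 5166

flight=U12: load_pct < 87 AND dist_km >= 4526 → -5314
flight=U20: ELSE → 4221
flight=U36: ELSE → 2745
flight=U40: load_pct < 87 AND dist_km >= 4526 → -4984
flight=U44: ELSE → 2903
flight=U46: ELSE → 365
flight=U57: ELSE → 532
flight=U65: ELSE → 607
flight=U71: ELSE → 4209
flight=U78: ELSE → 2964
flight=U95: ELSE → 5166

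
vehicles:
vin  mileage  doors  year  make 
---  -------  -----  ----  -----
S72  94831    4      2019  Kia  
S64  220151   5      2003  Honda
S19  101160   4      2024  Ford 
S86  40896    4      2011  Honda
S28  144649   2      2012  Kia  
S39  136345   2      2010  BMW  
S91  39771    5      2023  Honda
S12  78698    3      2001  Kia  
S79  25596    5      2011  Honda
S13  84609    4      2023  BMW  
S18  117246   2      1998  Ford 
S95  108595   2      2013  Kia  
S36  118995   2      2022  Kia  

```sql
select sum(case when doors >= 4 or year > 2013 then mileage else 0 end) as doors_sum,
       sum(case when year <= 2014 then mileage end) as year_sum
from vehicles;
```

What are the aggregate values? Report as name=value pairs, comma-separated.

[doors_sum: doors >= 4 or year > 2013]
vin=S72: ✓ → 94831
vin=S64: ✓ → 220151
vin=S19: ✓ → 101160
vin=S86: ✓ → 40896
vin=S28: ✗
vin=S39: ✗
vin=S91: ✓ → 39771
vin=S12: ✗
vin=S79: ✓ → 25596
vin=S13: ✓ → 84609
vin=S18: ✗
vin=S95: ✗
vin=S36: ✓ → 118995
doors_sum = 94831 + 220151 + 101160 + 40896 + 39771 + 25596 + 84609 + 118995 = 726009
—
[year_sum: year <= 2014]
vin=S72: ✗
vin=S64: ✓ → 220151
vin=S19: ✗
vin=S86: ✓ → 40896
vin=S28: ✓ → 144649
vin=S39: ✓ → 136345
vin=S91: ✗
vin=S12: ✓ → 78698
vin=S79: ✓ → 25596
vin=S13: ✗
vin=S18: ✓ → 117246
vin=S95: ✓ → 108595
vin=S36: ✗
year_sum = 220151 + 40896 + 144649 + 136345 + 78698 + 25596 + 117246 + 108595 = 872176

doors_sum=726009, year_sum=872176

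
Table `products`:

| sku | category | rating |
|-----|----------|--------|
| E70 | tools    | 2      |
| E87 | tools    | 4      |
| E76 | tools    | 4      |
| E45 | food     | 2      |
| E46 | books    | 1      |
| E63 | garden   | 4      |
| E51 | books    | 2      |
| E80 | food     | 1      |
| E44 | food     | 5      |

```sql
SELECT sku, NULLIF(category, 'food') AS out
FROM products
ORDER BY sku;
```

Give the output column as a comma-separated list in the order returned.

sku=E44: category=food vs food: equal → NULL
sku=E45: category=food vs food: equal → NULL
sku=E46: category=books vs food: differ → books
sku=E51: category=books vs food: differ → books
sku=E63: category=garden vs food: differ → garden
sku=E70: category=tools vs food: differ → tools
sku=E76: category=tools vs food: differ → tools
sku=E80: category=food vs food: equal → NULL
sku=E87: category=tools vs food: differ → tools

NULL, NULL, books, books, garden, tools, tools, NULL, tools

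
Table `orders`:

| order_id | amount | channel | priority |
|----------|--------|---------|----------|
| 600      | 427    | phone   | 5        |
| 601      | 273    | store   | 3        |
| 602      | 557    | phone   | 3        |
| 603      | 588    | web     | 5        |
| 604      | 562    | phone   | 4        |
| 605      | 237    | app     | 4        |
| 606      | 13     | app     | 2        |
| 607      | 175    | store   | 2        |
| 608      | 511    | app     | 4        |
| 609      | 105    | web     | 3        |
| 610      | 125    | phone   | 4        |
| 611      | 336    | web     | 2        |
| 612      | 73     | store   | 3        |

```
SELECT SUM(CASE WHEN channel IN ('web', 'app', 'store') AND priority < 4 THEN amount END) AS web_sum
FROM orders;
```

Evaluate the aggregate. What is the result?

order_id=600: ✗
order_id=601: ✓ → 273
order_id=602: ✗
order_id=603: ✗
order_id=604: ✗
order_id=605: ✗
order_id=606: ✓ → 13
order_id=607: ✓ → 175
order_id=608: ✗
order_id=609: ✓ → 105
order_id=610: ✗
order_id=611: ✓ → 336
order_id=612: ✓ → 73
web_sum = 273 + 13 + 175 + 105 + 336 + 73 = 975

975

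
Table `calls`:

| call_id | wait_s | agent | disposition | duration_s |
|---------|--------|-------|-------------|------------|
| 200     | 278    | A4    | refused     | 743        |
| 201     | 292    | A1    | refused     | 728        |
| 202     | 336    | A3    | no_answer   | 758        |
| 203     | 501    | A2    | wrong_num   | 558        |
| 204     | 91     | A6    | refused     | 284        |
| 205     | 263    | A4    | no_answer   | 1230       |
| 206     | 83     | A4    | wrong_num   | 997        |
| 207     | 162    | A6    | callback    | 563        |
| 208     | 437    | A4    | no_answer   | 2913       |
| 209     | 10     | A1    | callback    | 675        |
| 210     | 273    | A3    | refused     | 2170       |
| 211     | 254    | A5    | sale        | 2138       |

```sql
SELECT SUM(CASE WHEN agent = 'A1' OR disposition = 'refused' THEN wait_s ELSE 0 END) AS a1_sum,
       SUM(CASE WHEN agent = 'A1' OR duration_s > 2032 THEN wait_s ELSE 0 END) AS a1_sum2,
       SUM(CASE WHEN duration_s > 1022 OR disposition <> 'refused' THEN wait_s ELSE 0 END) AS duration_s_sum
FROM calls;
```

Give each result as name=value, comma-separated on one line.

a1_sum=944, a1_sum2=1266, duration_s_sum=2319

[a1_sum: agent = 'A1' OR disposition = 'refused']
call_id=200: ✓ → 278
call_id=201: ✓ → 292
call_id=202: ✗
call_id=203: ✗
call_id=204: ✓ → 91
call_id=205: ✗
call_id=206: ✗
call_id=207: ✗
call_id=208: ✗
call_id=209: ✓ → 10
call_id=210: ✓ → 273
call_id=211: ✗
a1_sum = 278 + 292 + 91 + 10 + 273 = 944
—
[a1_sum2: agent = 'A1' OR duration_s > 2032]
call_id=200: ✗
call_id=201: ✓ → 292
call_id=202: ✗
call_id=203: ✗
call_id=204: ✗
call_id=205: ✗
call_id=206: ✗
call_id=207: ✗
call_id=208: ✓ → 437
call_id=209: ✓ → 10
call_id=210: ✓ → 273
call_id=211: ✓ → 254
a1_sum2 = 292 + 437 + 10 + 273 + 254 = 1266
—
[duration_s_sum: duration_s > 1022 OR disposition <> 'refused']
call_id=200: ✗
call_id=201: ✗
call_id=202: ✓ → 336
call_id=203: ✓ → 501
call_id=204: ✗
call_id=205: ✓ → 263
call_id=206: ✓ → 83
call_id=207: ✓ → 162
call_id=208: ✓ → 437
call_id=209: ✓ → 10
call_id=210: ✓ → 273
call_id=211: ✓ → 254
duration_s_sum = 336 + 501 + 263 + 83 + 162 + 437 + 10 + 273 + 254 = 2319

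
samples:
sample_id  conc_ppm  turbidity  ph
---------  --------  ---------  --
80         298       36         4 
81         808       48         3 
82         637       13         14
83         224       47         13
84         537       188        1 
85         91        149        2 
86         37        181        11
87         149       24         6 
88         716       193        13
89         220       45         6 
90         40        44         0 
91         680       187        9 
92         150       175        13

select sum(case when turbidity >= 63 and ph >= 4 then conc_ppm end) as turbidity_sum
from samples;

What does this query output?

sample_id=80: ✗
sample_id=81: ✗
sample_id=82: ✗
sample_id=83: ✗
sample_id=84: ✗
sample_id=85: ✗
sample_id=86: ✓ → 37
sample_id=87: ✗
sample_id=88: ✓ → 716
sample_id=89: ✗
sample_id=90: ✗
sample_id=91: ✓ → 680
sample_id=92: ✓ → 150
turbidity_sum = 37 + 716 + 680 + 150 = 1583

1583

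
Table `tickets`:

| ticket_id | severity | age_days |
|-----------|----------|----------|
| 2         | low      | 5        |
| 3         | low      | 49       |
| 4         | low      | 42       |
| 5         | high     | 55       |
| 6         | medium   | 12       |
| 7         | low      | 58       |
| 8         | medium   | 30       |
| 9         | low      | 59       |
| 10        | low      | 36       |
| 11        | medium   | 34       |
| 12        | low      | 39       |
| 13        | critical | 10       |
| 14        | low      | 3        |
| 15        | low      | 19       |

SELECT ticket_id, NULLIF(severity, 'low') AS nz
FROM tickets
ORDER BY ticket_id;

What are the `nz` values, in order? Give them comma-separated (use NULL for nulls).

NULL, NULL, NULL, high, medium, NULL, medium, NULL, NULL, medium, NULL, critical, NULL, NULL

ticket_id=2: severity=low vs low: equal → NULL
ticket_id=3: severity=low vs low: equal → NULL
ticket_id=4: severity=low vs low: equal → NULL
ticket_id=5: severity=high vs low: differ → high
ticket_id=6: severity=medium vs low: differ → medium
ticket_id=7: severity=low vs low: equal → NULL
ticket_id=8: severity=medium vs low: differ → medium
ticket_id=9: severity=low vs low: equal → NULL
ticket_id=10: severity=low vs low: equal → NULL
ticket_id=11: severity=medium vs low: differ → medium
ticket_id=12: severity=low vs low: equal → NULL
ticket_id=13: severity=critical vs low: differ → critical
ticket_id=14: severity=low vs low: equal → NULL
ticket_id=15: severity=low vs low: equal → NULL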